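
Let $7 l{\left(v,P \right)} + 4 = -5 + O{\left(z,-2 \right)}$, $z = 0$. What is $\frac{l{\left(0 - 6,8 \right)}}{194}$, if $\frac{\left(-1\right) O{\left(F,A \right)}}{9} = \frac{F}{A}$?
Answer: $- \frac{9}{1358} \approx -0.0066274$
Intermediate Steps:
$O{\left(F,A \right)} = - \frac{9 F}{A}$ ($O{\left(F,A \right)} = - 9 \frac{F}{A} = - \frac{9 F}{A}$)
$l{\left(v,P \right)} = - \frac{9}{7}$ ($l{\left(v,P \right)} = - \frac{4}{7} + \frac{-5 - \frac{0}{-2}}{7} = - \frac{4}{7} + \frac{-5 - 0 \left(- \frac{1}{2}\right)}{7} = - \frac{4}{7} + \frac{-5 + 0}{7} = - \frac{4}{7} + \frac{1}{7} \left(-5\right) = - \frac{4}{7} - \frac{5}{7} = - \frac{9}{7}$)
$\frac{l{\left(0 - 6,8 \right)}}{194} = - \frac{9}{7 \cdot 194} = \left(- \frac{9}{7}\right) \frac{1}{194} = - \frac{9}{1358}$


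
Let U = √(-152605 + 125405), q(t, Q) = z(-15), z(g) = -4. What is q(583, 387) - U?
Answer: -4 - 40*I*√17 ≈ -4.0 - 164.92*I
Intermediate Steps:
q(t, Q) = -4
U = 40*I*√17 (U = √(-27200) = 40*I*√17 ≈ 164.92*I)
q(583, 387) - U = -4 - 40*I*√17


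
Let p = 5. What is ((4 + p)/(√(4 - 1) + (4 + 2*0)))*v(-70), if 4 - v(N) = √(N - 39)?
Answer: 144/13 - 36*√3/13 - 36*I*√109/13 + 9*I*√327/13 ≈ 6.2805 - 16.393*I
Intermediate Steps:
v(N) = 4 - √(-39 + N) (v(N) = 4 - √(N - 39) = 4 - √(-39 + N))
((4 + p)/(√(4 - 1) + (4 + 2*0)))*v(-70) = ((4 + 5)/(√(4 - 1) + (4 + 2*0)))*(4 - √(-39 - 70)) = (9/(√3 + (4 + 0)))*(4 - √(-109)) = (9/(√3 + 4))*(4 - I*√109) = (9/(4 + √3))*(4 - I*√109) = 9*(4 - I*√109)/(4 + √3)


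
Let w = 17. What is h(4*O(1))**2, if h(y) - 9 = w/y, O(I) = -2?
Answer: 3025/64 ≈ 47.266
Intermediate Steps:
h(y) = 9 + 17/y
h(4*O(1))**2 = (9 + 17/((4*(-2))))**2 = (9 + 17/(-8))**2 = (9 + 17*(-1/8))**2 = (9 - 17/8)**2 = (55/8)**2 = 3025/64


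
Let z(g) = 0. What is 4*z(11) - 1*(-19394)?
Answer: 19394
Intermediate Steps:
4*z(11) - 1*(-19394) = 4*0 - 1*(-19394) = 0 + 19394 = 19394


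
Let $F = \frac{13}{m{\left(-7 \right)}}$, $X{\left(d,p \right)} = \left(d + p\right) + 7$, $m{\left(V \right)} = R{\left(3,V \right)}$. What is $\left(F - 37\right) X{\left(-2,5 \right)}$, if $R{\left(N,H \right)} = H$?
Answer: $- \frac{2720}{7} \approx -388.57$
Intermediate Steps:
$m{\left(V \right)} = V$
$X{\left(d,p \right)} = 7 + d + p$
$F = - \frac{13}{7}$ ($F = \frac{13}{-7} = 13 \left(- \frac{1}{7}\right) = - \frac{13}{7} \approx -1.8571$)
$\left(F - 37\right) X{\left(-2,5 \right)} = \left(- \frac{13}{7} - 37\right) \left(7 - 2 + 5\right) = \left(- \frac{272}{7}\right) 10 = - \frac{2720}{7}$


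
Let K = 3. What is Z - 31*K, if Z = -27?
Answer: -120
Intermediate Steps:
Z - 31*K = -27 - 31*3 = -27 - 93 = -120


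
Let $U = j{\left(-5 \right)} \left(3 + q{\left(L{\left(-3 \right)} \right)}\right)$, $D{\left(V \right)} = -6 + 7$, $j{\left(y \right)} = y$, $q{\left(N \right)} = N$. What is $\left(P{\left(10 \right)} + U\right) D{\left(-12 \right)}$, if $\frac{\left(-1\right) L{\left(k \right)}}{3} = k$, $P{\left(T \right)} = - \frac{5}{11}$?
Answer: $- \frac{665}{11} \approx -60.455$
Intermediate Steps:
$P{\left(T \right)} = - \frac{5}{11}$ ($P{\left(T \right)} = \left(-5\right) \frac{1}{11} = - \frac{5}{11}$)
$L{\left(k \right)} = - 3 k$
$D{\left(V \right)} = 1$
$U = -60$ ($U = - 5 \left(3 - -9\right) = - 5 \left(3 + 9\right) = \left(-5\right) 12 = -60$)
$\left(P{\left(10 \right)} + U\right) D{\left(-12 \right)} = \left(- \frac{5}{11} - 60\right) 1 = \left(- \frac{665}{11}\right) 1 = - \frac{665}{11}$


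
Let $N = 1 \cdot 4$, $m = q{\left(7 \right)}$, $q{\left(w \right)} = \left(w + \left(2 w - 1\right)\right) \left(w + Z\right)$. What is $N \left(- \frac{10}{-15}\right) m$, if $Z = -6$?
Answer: $\frac{160}{3} \approx 53.333$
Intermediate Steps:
$q{\left(w \right)} = \left(-1 + 3 w\right) \left(-6 + w\right)$ ($q{\left(w \right)} = \left(w + \left(2 w - 1\right)\right) \left(w - 6\right) = \left(w + \left(-1 + 2 w\right)\right) \left(-6 + w\right) = \left(-1 + 3 w\right) \left(-6 + w\right)$)
$m = 20$ ($m = 6 - 133 + 3 \cdot 7^{2} = 6 - 133 + 3 \cdot 49 = 6 - 133 + 147 = 20$)
$N = 4$
$N \left(- \frac{10}{-15}\right) m = 4 \left(- \frac{10}{-15}\right) 20 = 4 \left(\left(-10\right) \left(- \frac{1}{15}\right)\right) 20 = 4 \cdot \frac{2}{3} \cdot 20 = \frac{8}{3} \cdot 20 = \frac{160}{3}$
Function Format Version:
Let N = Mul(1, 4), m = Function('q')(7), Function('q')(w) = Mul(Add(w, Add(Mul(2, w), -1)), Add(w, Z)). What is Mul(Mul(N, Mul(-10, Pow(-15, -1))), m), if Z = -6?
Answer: Rational(160, 3) ≈ 53.333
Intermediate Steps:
Function('q')(w) = Mul(Add(-1, Mul(3, w)), Add(-6, w)) (Function('q')(w) = Mul(Add(w, Add(Mul(2, w), -1)), Add(w, -6)) = Mul(Add(w, Add(-1, Mul(2, w))), Add(-6, w)) = Mul(Add(-1, Mul(3, w)), Add(-6, w)))
m = 20 (m = Add(6, Mul(-19, 7), Mul(3, Pow(7, 2))) = Add(6, -133, Mul(3, 49)) = Add(6, -133, 147) = 20)
N = 4
Mul(Mul(N, Mul(-10, Pow(-15, -1))), m) = Mul(Mul(4, Mul(-10, Pow(-15, -1))), 20) = Mul(Mul(4, Mul(-10, Rational(-1, 15))), 20) = Mul(Mul(4, Rational(2, 3)), 20) = Mul(Rational(8, 3), 20) = Rational(160, 3)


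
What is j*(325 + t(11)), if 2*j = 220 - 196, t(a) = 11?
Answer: 4032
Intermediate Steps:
j = 12 (j = (220 - 196)/2 = (½)*24 = 12)
j*(325 + t(11)) = 12*(325 + 11) = 12*336 = 4032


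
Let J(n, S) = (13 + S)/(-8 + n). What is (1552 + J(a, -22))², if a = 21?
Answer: 406707889/169 ≈ 2.4066e+6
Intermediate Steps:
J(n, S) = (13 + S)/(-8 + n)
(1552 + J(a, -22))² = (1552 + (13 - 22)/(-8 + 21))² = (1552 - 9/13)² = (20167/13)² = 406707889/169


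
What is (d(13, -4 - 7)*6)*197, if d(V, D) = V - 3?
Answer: 11820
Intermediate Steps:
d(V, D) = -3 + V
(d(13, -4 - 7)*6)*197 = ((-3 + 13)*6)*197 = (10*6)*197 = 60*197 = 11820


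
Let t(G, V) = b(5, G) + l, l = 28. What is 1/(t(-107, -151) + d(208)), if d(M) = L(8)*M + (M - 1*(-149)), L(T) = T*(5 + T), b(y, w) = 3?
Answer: 1/22020 ≈ 4.5413e-5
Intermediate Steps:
t(G, V) = 31 (t(G, V) = 3 + 28 = 31)
d(M) = 149 + 105*M (d(M) = (8*(5 + 8))*M + (M - 1*(-149)) = (8*13)*M + (M + 149) = 104*M + (149 + M) = 149 + 105*M)
1/(t(-107, -151) + d(208)) = 1/(31 + (149 + 105*208)) = 1/(31 + (149 + 21840)) = 1/(31 + 21989) = 1/22020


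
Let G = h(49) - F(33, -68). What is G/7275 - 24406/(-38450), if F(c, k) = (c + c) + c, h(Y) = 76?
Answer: 3533386/5594475 ≈ 0.63159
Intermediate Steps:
F(c, k) = 3*c (F(c, k) = 2*c + c = 3*c)
G = -23 (G = 76 - 3*33 = 76 - 1*99 = 76 - 99 = -23)
G/7275 - 24406/(-38450) = -23/7275 - 24406/(-38450) = -23*1/7275 - 24406*(-1/38450) = -23/7275 + 12203/19225 = 3533386/5594475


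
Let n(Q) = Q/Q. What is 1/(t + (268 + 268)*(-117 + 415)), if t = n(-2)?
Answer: 1/159729 ≈ 6.2606e-6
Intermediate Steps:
n(Q) = 1
t = 1
1/(t + (268 + 268)*(-117 + 415)) = 1/(1 + (268 + 268)*(-117 + 415)) = 1/(1 + 536*298) = 1/(1 + 159728) = 1/159729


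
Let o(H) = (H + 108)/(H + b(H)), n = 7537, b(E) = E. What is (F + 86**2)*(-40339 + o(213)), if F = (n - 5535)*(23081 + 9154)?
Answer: -184848904622923/71 ≈ -2.6035e+12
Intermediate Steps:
o(H) = (108 + H)/(2*H) (o(H) = (H + 108)/(H + H) = (108 + H)/((2*H)) = (108 + H)*(1/(2*H)) = (108 + H)/(2*H))
F = 64534470 (F = (7537 - 5535)*(23081 + 9154) = 2002*32235 = 64534470)
(F + 86**2)*(-40339 + o(213)) = (64534470 + 86**2)*(-40339 + (1/2)*(108 + 213)/213) = (64534470 + 7396)*(-40339 + (1/2)*(1/213)*321) = 64541866*(-40339 + 107/142) = 64541866*(-5728031/142) = -184848904622923/71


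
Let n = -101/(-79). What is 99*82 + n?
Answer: 641423/79 ≈ 8119.3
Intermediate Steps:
n = 101/79 (n = -101*(-1/79) = 101/79 ≈ 1.2785)
99*82 + n = 99*82 + 101/79 = 8118 + 101/79 = 641423/79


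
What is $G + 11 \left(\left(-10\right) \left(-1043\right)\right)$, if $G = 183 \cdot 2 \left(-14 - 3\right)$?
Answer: $108508$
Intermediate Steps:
$G = -6222$ ($G = 183 \cdot 2 \left(-17\right) = 183 \left(-34\right) = -6222$)
$G + 11 \left(\left(-10\right) \left(-1043\right)\right) = -6222 + 11 \left(\left(-10\right) \left(-1043\right)\right) = -6222 + 11 \cdot 10430 = -6222 + 114730 = 108508$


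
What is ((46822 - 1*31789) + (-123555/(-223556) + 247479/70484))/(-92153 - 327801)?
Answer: -29617604452797/827158254513652 ≈ -0.035806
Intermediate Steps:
((46822 - 1*31789) + (-123555/(-223556) + 247479/70484))/(-92153 - 327801) = ((46822 - 31789) + (-123555*(-1/223556) + 247479*(1/70484)))/(-419954) = (15033 + (123555/223556 + 247479/70484))*(-1/419954) = (15033 + 8004258243/1969640138)*(-1/419954) = (29617604452797/1969640138)*(-1/419954) = -29617604452797/827158254513652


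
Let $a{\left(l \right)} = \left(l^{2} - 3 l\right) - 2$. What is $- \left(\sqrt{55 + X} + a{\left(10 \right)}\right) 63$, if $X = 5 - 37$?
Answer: $-4284 - 63 \sqrt{23} \approx -4586.1$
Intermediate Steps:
$a{\left(l \right)} = -2 + l^{2} - 3 l$
$X = -32$
$- \left(\sqrt{55 + X} + a{\left(10 \right)}\right) 63 = - \left(\sqrt{55 - 32} - \left(32 - 100\right)\right) 63 = - \left(\sqrt{23} - -68\right) 63 = - \left(\sqrt{23} + 68\right) 63 = - \left(68 + \sqrt{23}\right) 63 = - (4284 + 63 \sqrt{23}) = -4284 - 63 \sqrt{23}$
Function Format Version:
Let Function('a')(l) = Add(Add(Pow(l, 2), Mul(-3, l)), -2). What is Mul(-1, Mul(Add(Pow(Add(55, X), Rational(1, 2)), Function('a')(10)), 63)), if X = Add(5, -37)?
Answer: Add(-4284, Mul(-63, Pow(23, Rational(1, 2)))) ≈ -4586.1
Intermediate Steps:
Function('a')(l) = Add(-2, Pow(l, 2), Mul(-3, l))
X = -32
Mul(-1, Mul(Add(Pow(Add(55, X), Rational(1, 2)), Function('a')(10)), 63)) = Mul(-1, Mul(Add(Pow(Add(55, -32), Rational(1, 2)), Add(-2, Pow(10, 2), Mul(-3, 10))), 63)) = Mul(-1, Mul(Add(Pow(23, Rational(1, 2)), Add(-2, 100, -30)), 63)) = Mul(-1, Mul(Add(Pow(23, Rational(1, 2)), 68), 63)) = Mul(-1, Mul(Add(68, Pow(23, Rational(1, 2))), 63)) = Mul(-1, Add(4284, Mul(63, Pow(23, Rational(1, 2))))) = Add(-4284, Mul(-63, Pow(23, Rational(1, 2))))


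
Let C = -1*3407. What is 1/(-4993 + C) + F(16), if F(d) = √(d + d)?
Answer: -1/8400 + 4*√2 ≈ 5.6567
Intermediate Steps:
C = -3407
F(d) = √2*√d (F(d) = √(2*d) = √2*√d)
1/(-4993 + C) + F(16) = 1/(-4993 - 3407) + √2*√16 = 1/(-8400) + √2*4 = -1/8400 + 4*√2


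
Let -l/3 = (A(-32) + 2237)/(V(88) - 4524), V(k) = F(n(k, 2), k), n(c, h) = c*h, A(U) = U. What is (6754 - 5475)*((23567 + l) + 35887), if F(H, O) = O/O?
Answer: 343944915903/4523 ≈ 7.6044e+7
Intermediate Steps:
F(H, O) = 1
V(k) = 1
l = 6615/4523 (l = -3*(-32 + 2237)/(1 - 4524) = -6615/(-4523) = -6615*(-1)/4523 = -3*(-2205/4523) = 6615/4523 ≈ 1.4625)
(6754 - 5475)*((23567 + l) + 35887) = (6754 - 5475)*((23567 + 6615/4523) + 35887) = 1279*(106600156/4523 + 35887) = 1279*(268917057/4523) = 343944915903/4523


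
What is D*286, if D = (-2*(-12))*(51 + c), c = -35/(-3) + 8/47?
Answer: 20271680/47 ≈ 4.3131e+5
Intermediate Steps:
c = 1669/141 (c = -35*(-1/3) + 8*(1/47) = 35/3 + 8/47 = 1669/141 ≈ 11.837)
D = 70880/47 (D = (-2*(-12))*(51 + 1669/141) = 24*(8860/141) = 70880/47 ≈ 1508.1)
D*286 = (70880/47)*286 = 20271680/47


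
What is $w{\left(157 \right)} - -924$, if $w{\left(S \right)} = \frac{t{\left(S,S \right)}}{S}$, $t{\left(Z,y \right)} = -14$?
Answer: $\frac{145054}{157} \approx 923.91$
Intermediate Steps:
$w{\left(S \right)} = - \frac{14}{S}$
$w{\left(157 \right)} - -924 = - \frac{14}{157} - -924 = \left(-14\right) \frac{1}{157} + 924 = - \frac{14}{157} + 924 = \frac{145054}{157}$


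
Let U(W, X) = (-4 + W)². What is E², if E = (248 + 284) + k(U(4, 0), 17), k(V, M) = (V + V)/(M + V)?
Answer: 283024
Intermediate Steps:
k(V, M) = 2*V/(M + V) (k(V, M) = (2*V)/(M + V) = 2*V/(M + V))
E = 532 (E = (248 + 284) + 2*(-4 + 4)²/(17 + (-4 + 4)²) = 532 + 2*0²/(17 + 0²) = 532 + 2*0/(17 + 0) = 532 + 2*0/17 = 532 + 2*0*(1/17) = 532 + 0 = 532)
E² = 532² = 283024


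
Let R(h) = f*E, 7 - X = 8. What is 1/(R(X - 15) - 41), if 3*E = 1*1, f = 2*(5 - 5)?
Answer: -1/41 ≈ -0.024390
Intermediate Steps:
X = -1 (X = 7 - 1*8 = 7 - 8 = -1)
f = 0 (f = 2*0 = 0)
E = ⅓ (E = (1*1)/3 = (⅓)*1 = ⅓ ≈ 0.33333)
R(h) = 0 (R(h) = 0*(⅓) = 0)
1/(R(X - 15) - 41) = 1/(0 - 41) = 1/(-41) = -1/41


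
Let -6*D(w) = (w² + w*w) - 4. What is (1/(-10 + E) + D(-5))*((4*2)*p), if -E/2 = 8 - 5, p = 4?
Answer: -742/3 ≈ -247.33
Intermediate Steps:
D(w) = ⅔ - w²/3 (D(w) = -((w² + w*w) - 4)/6 = -((w² + w²) - 4)/6 = -(2*w² - 4)/6 = -(-4 + 2*w²)/6 = ⅔ - w²/3)
E = -6 (E = -2*(8 - 5) = -2*3 = -6)
(1/(-10 + E) + D(-5))*((4*2)*p) = (1/(-10 - 6) + (⅔ - ⅓*(-5)²))*((4*2)*4) = (1/(-16) + (⅔ - ⅓*25))*(8*4) = (-1/16 + (⅔ - 25/3))*32 = (-1/16 - 23/3)*32 = -371/48*32 = -742/3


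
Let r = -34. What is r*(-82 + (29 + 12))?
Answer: 1394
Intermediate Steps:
r*(-82 + (29 + 12)) = -34*(-82 + (29 + 12)) = -34*(-82 + 41) = -34*(-41) = 1394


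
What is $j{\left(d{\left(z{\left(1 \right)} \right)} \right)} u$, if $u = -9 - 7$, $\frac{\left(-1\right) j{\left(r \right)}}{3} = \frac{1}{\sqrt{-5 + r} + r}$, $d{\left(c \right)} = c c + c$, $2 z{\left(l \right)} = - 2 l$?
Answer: $- \frac{48 i \sqrt{5}}{5} \approx - 21.466 i$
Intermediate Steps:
$z{\left(l \right)} = - l$ ($z{\left(l \right)} = \frac{\left(-2\right) l}{2} = - l$)
$d{\left(c \right)} = c + c^{2}$ ($d{\left(c \right)} = c^{2} + c = c + c^{2}$)
$j{\left(r \right)} = - \frac{3}{r + \sqrt{-5 + r}}$ ($j{\left(r \right)} = - \frac{3}{\sqrt{-5 + r} + r} = - \frac{3}{r + \sqrt{-5 + r}}$)
$u = -16$
$j{\left(d{\left(z{\left(1 \right)} \right)} \right)} u = - \frac{3}{\left(-1\right) 1 \left(1 - 1\right) + \sqrt{-5 + \left(-1\right) 1 \left(1 - 1\right)}} \left(-16\right) = - \frac{3}{- (1 - 1) + \sqrt{-5 - \left(1 - 1\right)}} \left(-16\right) = - \frac{3}{\left(-1\right) 0 + \sqrt{-5 - 0}} \left(-16\right) = - \frac{3}{0 + \sqrt{-5 + 0}} \left(-16\right) = - \frac{3}{0 + \sqrt{-5}} \left(-16\right) = - \frac{3}{0 + i \sqrt{5}} \left(-16\right) = - \frac{3}{i \sqrt{5}} \left(-16\right) = - 3 \left(- \frac{i \sqrt{5}}{5}\right) \left(-16\right) = \frac{3 i \sqrt{5}}{5} \left(-16\right) = - \frac{48 i \sqrt{5}}{5}$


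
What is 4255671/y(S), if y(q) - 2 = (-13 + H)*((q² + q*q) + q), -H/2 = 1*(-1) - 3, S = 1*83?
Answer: -1418557/23101 ≈ -61.407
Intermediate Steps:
S = 83
H = 8 (H = -2*(1*(-1) - 3) = -2*(-1 - 3) = -2*(-4) = 8)
y(q) = 2 - 10*q² - 5*q (y(q) = 2 + (-13 + 8)*((q² + q*q) + q) = 2 - 5*((q² + q²) + q) = 2 - 5*(2*q² + q) = 2 - 5*(q + 2*q²) = 2 + (-10*q² - 5*q) = 2 - 10*q² - 5*q)
4255671/y(S) = 4255671/(2 - 10*83² - 5*83) = 4255671/(2 - 10*6889 - 415) = 4255671/(2 - 68890 - 415) = 4255671/(-69303) = 4255671*(-1/69303) = -1418557/23101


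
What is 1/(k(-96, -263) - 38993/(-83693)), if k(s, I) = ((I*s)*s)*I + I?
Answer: 83693/53351043682006 ≈ 1.5687e-9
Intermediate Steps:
k(s, I) = I + I²*s² (k(s, I) = (I*s²)*I + I = I²*s² + I = I + I²*s²)
1/(k(-96, -263) - 38993/(-83693)) = 1/(-263*(1 - 263*(-96)²) - 38993/(-83693)) = 1/(-263*(1 - 263*9216) - 38993*(-1/83693)) = 1/(-263*(1 - 2423808) + 38993/83693) = 1/(-263*(-2423807) + 38993/83693) = 1/(637461241 + 38993/83693) = 1/(53351043682006/83693) = 83693/53351043682006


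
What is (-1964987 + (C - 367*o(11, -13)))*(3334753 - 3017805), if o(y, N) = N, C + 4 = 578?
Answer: -621104612616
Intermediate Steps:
C = 574 (C = -4 + 578 = 574)
(-1964987 + (C - 367*o(11, -13)))*(3334753 - 3017805) = (-1964987 + (574 - 367*(-13)))*(3334753 - 3017805) = (-1964987 + (574 + 4771))*316948 = (-1964987 + 5345)*316948 = -1959642*316948 = -621104612616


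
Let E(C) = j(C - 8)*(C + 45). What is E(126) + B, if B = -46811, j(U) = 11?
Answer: -44930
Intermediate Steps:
E(C) = 495 + 11*C (E(C) = 11*(C + 45) = 11*(45 + C) = 495 + 11*C)
E(126) + B = (495 + 11*126) - 46811 = (495 + 1386) - 46811 = 1881 - 46811 = -44930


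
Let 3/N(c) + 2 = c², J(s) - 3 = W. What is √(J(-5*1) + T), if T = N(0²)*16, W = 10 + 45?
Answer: √34 ≈ 5.8309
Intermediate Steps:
W = 55
J(s) = 58 (J(s) = 3 + 55 = 58)
N(c) = 3/(-2 + c²)
T = -24 (T = (3/(-2 + (0²)²))*16 = (3/(-2 + 0²))*16 = (3/(-2 + 0))*16 = (3/(-2))*16 = (3*(-½))*16 = -3/2*16 = -24)
√(J(-5*1) + T) = √(58 - 24) = √34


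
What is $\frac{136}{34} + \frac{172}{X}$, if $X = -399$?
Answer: $\frac{1424}{399} \approx 3.5689$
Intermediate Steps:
$\frac{136}{34} + \frac{172}{X} = \frac{136}{34} + \frac{172}{-399} = 136 \cdot \frac{1}{34} + 172 \left(- \frac{1}{399}\right) = 4 - \frac{172}{399} = \frac{1424}{399}$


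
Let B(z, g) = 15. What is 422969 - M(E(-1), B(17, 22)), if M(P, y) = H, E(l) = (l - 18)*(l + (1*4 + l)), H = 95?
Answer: 422874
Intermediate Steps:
E(l) = (-18 + l)*(4 + 2*l) (E(l) = (-18 + l)*(l + (4 + l)) = (-18 + l)*(4 + 2*l))
M(P, y) = 95
422969 - M(E(-1), B(17, 22)) = 422969 - 1*95 = 422969 - 95 = 422874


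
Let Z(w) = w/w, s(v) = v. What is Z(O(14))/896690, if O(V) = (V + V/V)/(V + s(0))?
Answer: 1/896690 ≈ 1.1152e-6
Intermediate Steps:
O(V) = (1 + V)/V (O(V) = (V + V/V)/(V + 0) = (V + 1)/V = (1 + V)/V)
Z(w) = 1
Z(O(14))/896690 = 1/896690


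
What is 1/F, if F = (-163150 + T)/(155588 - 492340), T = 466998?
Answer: -42094/37981 ≈ -1.1083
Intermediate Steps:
F = -37981/42094 (F = (-163150 + 466998)/(155588 - 492340) = 303848/(-336752) = 303848*(-1/336752) = -37981/42094 ≈ -0.90229)
1/F = 1/(-37981/42094) = -42094/37981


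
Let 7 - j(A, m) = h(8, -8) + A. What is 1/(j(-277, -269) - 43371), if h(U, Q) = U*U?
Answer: -1/43151 ≈ -2.3174e-5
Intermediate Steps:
h(U, Q) = U²
j(A, m) = -57 - A (j(A, m) = 7 - (8² + A) = 7 - (64 + A) = 7 + (-64 - A) = -57 - A)
1/(j(-277, -269) - 43371) = 1/((-57 - 1*(-277)) - 43371) = 1/((-57 + 277) - 43371) = 1/(220 - 43371) = 1/(-43151) = -1/43151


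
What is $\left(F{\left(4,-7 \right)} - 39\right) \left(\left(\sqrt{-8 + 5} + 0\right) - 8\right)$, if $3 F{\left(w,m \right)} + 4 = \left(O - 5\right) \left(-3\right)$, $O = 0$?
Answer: $\frac{848}{3} - \frac{106 i \sqrt{3}}{3} \approx 282.67 - 61.199 i$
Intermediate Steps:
$F{\left(w,m \right)} = \frac{11}{3}$ ($F{\left(w,m \right)} = - \frac{4}{3} + \frac{\left(0 - 5\right) \left(-3\right)}{3} = - \frac{4}{3} + \frac{\left(-5\right) \left(-3\right)}{3} = - \frac{4}{3} + \frac{1}{3} \cdot 15 = - \frac{4}{3} + 5 = \frac{11}{3}$)
$\left(F{\left(4,-7 \right)} - 39\right) \left(\left(\sqrt{-8 + 5} + 0\right) - 8\right) = \left(\frac{11}{3} - 39\right) \left(\left(\sqrt{-8 + 5} + 0\right) - 8\right) = - \frac{106 \left(\left(\sqrt{-3} + 0\right) - 8\right)}{3} = - \frac{106 \left(\left(i \sqrt{3} + 0\right) - 8\right)}{3} = - \frac{106 \left(i \sqrt{3} - 8\right)}{3} = - \frac{106 \left(-8 + i \sqrt{3}\right)}{3} = \frac{848}{3} - \frac{106 i \sqrt{3}}{3}$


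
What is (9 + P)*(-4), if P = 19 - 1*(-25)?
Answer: -212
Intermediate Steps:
P = 44 (P = 19 + 25 = 44)
(9 + P)*(-4) = (9 + 44)*(-4) = 53*(-4) = -212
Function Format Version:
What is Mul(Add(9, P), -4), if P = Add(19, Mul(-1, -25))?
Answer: -212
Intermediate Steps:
P = 44 (P = Add(19, 25) = 44)
Mul(Add(9, P), -4) = Mul(Add(9, 44), -4) = Mul(53, -4) = -212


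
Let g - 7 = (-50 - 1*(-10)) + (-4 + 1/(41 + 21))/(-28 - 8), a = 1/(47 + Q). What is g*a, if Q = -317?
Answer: 73409/602640 ≈ 0.12181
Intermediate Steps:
a = -1/270 (a = 1/(47 - 317) = 1/(-270) = -1/270 ≈ -0.0037037)
g = -73409/2232 (g = 7 + ((-50 - 1*(-10)) + (-4 + 1/(41 + 21))/(-28 - 8)) = 7 + ((-50 + 10) + (-4 + 1/62)/(-36)) = 7 + (-40 + (-4 + 1/62)*(-1/36)) = 7 + (-40 - 247/62*(-1/36)) = 7 + (-40 + 247/2232) = 7 - 89033/2232 = -73409/2232 ≈ -32.889)
g*a = -73409/2232*(-1/270) = 73409/602640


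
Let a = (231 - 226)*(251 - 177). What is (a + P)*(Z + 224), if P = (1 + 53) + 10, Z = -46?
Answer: 77252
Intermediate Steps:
a = 370 (a = 5*74 = 370)
P = 64 (P = 54 + 10 = 64)
(a + P)*(Z + 224) = (370 + 64)*(-46 + 224) = 434*178 = 77252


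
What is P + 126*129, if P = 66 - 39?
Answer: 16281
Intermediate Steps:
P = 27
P + 126*129 = 27 + 126*129 = 27 + 16254 = 16281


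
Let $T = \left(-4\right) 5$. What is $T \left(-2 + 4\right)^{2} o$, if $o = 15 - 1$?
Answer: $-1120$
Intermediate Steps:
$T = -20$
$o = 14$
$T \left(-2 + 4\right)^{2} o = - 20 \left(-2 + 4\right)^{2} \cdot 14 = - 20 \cdot 2^{2} \cdot 14 = \left(-20\right) 4 \cdot 14 = \left(-80\right) 14 = -1120$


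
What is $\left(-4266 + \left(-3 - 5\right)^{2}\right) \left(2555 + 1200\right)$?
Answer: $-15778510$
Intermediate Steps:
$\left(-4266 + \left(-3 - 5\right)^{2}\right) \left(2555 + 1200\right) = \left(-4266 + \left(-8\right)^{2}\right) 3755 = \left(-4266 + 64\right) 3755 = \left(-4202\right) 3755 = -15778510$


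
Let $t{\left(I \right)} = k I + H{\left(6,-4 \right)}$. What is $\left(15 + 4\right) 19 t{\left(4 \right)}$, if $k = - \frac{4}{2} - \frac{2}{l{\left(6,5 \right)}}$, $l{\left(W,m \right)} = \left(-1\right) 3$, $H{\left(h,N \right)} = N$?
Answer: $- \frac{10108}{3} \approx -3369.3$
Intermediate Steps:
$l{\left(W,m \right)} = -3$
$k = - \frac{4}{3}$ ($k = - \frac{4}{2} - \frac{2}{-3} = \left(-4\right) \frac{1}{2} - - \frac{2}{3} = -2 + \frac{2}{3} = - \frac{4}{3} \approx -1.3333$)
$t{\left(I \right)} = -4 - \frac{4 I}{3}$ ($t{\left(I \right)} = - \frac{4 I}{3} - 4 = -4 - \frac{4 I}{3}$)
$\left(15 + 4\right) 19 t{\left(4 \right)} = \left(15 + 4\right) 19 \left(-4 - \frac{16}{3}\right) = 19 \cdot 19 \left(-4 - \frac{16}{3}\right) = 361 \left(- \frac{28}{3}\right) = - \frac{10108}{3}$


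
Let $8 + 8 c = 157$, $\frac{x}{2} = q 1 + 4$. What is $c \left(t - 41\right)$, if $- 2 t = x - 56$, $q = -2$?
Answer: $- \frac{2235}{8} \approx -279.38$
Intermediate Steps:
$x = 4$ ($x = 2 \left(\left(-2\right) 1 + 4\right) = 2 \left(-2 + 4\right) = 2 \cdot 2 = 4$)
$c = \frac{149}{8}$ ($c = -1 + \frac{1}{8} \cdot 157 = -1 + \frac{157}{8} = \frac{149}{8} \approx 18.625$)
$t = 26$ ($t = - \frac{4 - 56}{2} = \left(- \frac{1}{2}\right) \left(-52\right) = 26$)
$c \left(t - 41\right) = \frac{149 \left(26 - 41\right)}{8} = \frac{149}{8} \left(-15\right) = - \frac{2235}{8}$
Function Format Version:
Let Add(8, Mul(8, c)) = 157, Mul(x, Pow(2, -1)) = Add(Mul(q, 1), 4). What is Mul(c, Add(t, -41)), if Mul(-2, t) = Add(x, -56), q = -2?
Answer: Rational(-2235, 8) ≈ -279.38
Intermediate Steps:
x = 4 (x = Mul(2, Add(Mul(-2, 1), 4)) = Mul(2, Add(-2, 4)) = Mul(2, 2) = 4)
c = Rational(149, 8) (c = Add(-1, Mul(Rational(1, 8), 157)) = Add(-1, Rational(157, 8)) = Rational(149, 8) ≈ 18.625)
t = 26 (t = Mul(Rational(-1, 2), Add(4, -56)) = Mul(Rational(-1, 2), -52) = 26)
Mul(c, Add(t, -41)) = Mul(Rational(149, 8), Add(26, -41)) = Mul(Rational(149, 8), -15) = Rational(-2235, 8)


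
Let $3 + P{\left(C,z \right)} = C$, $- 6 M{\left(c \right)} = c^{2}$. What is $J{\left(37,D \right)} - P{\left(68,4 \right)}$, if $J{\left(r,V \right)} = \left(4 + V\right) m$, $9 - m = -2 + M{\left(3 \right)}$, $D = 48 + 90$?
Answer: $1710$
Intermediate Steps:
$M{\left(c \right)} = - \frac{c^{2}}{6}$
$P{\left(C,z \right)} = -3 + C$
$D = 138$
$m = \frac{25}{2}$ ($m = 9 - \left(-2 - \frac{3^{2}}{6}\right) = 9 - \left(-2 - \frac{3}{2}\right) = 9 - - \frac{7}{2} = 9 + \frac{7}{2} = \frac{25}{2} \approx 12.5$)
$J{\left(r,V \right)} = 50 + \frac{25 V}{2}$ ($J{\left(r,V \right)} = \left(4 + V\right) \frac{25}{2} = 50 + \frac{25 V}{2}$)
$J{\left(37,D \right)} - P{\left(68,4 \right)} = \left(50 + \frac{25}{2} \cdot 138\right) - \left(-3 + 68\right) = \left(50 + 1725\right) - 65 = 1775 - 65 = 1710$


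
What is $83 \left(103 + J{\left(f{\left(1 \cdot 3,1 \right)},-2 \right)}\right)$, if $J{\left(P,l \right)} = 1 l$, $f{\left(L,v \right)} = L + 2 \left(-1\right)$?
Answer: $8383$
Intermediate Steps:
$f{\left(L,v \right)} = -2 + L$ ($f{\left(L,v \right)} = L - 2 = -2 + L$)
$J{\left(P,l \right)} = l$
$83 \left(103 + J{\left(f{\left(1 \cdot 3,1 \right)},-2 \right)}\right) = 83 \left(103 - 2\right) = 83 \cdot 101 = 8383$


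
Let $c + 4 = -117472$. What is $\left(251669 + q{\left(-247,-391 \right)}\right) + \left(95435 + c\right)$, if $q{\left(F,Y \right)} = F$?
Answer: $229381$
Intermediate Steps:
$c = -117476$ ($c = -4 - 117472 = -117476$)
$\left(251669 + q{\left(-247,-391 \right)}\right) + \left(95435 + c\right) = \left(251669 - 247\right) + \left(95435 - 117476\right) = 251422 - 22041 = 229381$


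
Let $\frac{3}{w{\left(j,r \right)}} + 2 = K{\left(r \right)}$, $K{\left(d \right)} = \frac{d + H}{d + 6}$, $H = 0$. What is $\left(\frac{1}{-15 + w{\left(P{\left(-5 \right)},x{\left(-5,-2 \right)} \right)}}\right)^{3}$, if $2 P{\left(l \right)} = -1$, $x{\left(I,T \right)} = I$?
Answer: $- \frac{343}{1259712} \approx -0.00027228$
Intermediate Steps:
$K{\left(d \right)} = \frac{d}{6 + d}$ ($K{\left(d \right)} = \frac{d + 0}{d + 6} = \frac{d}{6 + d}$)
$P{\left(l \right)} = - \frac{1}{2}$ ($P{\left(l \right)} = \frac{1}{2} \left(-1\right) = - \frac{1}{2}$)
$w{\left(j,r \right)} = \frac{3}{-2 + \frac{r}{6 + r}}$
$\left(\frac{1}{-15 + w{\left(P{\left(-5 \right)},x{\left(-5,-2 \right)} \right)}}\right)^{3} = \left(\frac{1}{-15 + \frac{3 \left(6 - 5\right)}{-12 - -5}}\right)^{3} = \left(\frac{1}{-15 + 3 \frac{1}{-12 + 5} \cdot 1}\right)^{3} = \left(\frac{1}{-15 + 3 \frac{1}{-7} \cdot 1}\right)^{3} = \left(\frac{1}{-15 + 3 \left(- \frac{1}{7}\right) 1}\right)^{3} = \left(\frac{1}{-15 - \frac{3}{7}}\right)^{3} = \left(\frac{1}{- \frac{108}{7}}\right)^{3} = \left(- \frac{7}{108}\right)^{3} = - \frac{343}{1259712}$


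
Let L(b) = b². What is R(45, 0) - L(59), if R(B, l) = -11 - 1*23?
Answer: -3515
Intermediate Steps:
R(B, l) = -34 (R(B, l) = -11 - 23 = -34)
R(45, 0) - L(59) = -34 - 1*59² = -34 - 1*3481 = -34 - 3481 = -3515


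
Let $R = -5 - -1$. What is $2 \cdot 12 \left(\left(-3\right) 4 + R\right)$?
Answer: $-384$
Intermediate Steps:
$R = -4$ ($R = -5 + 1 = -4$)
$2 \cdot 12 \left(\left(-3\right) 4 + R\right) = 2 \cdot 12 \left(\left(-3\right) 4 - 4\right) = 24 \left(-12 - 4\right) = 24 \left(-16\right) = -384$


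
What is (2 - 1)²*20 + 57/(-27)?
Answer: 161/9 ≈ 17.889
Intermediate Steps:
(2 - 1)²*20 + 57/(-27) = 1²*20 + 57*(-1/27) = 1*20 - 19/9 = 20 - 19/9 = 161/9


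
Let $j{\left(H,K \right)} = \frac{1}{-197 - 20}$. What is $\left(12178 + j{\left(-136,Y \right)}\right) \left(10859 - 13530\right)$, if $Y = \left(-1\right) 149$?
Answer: $- \frac{7058451375}{217} \approx -3.2527 \cdot 10^{7}$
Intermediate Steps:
$Y = -149$
$j{\left(H,K \right)} = - \frac{1}{217}$ ($j{\left(H,K \right)} = \frac{1}{-217} = - \frac{1}{217}$)
$\left(12178 + j{\left(-136,Y \right)}\right) \left(10859 - 13530\right) = \left(12178 - \frac{1}{217}\right) \left(10859 - 13530\right) = \frac{2642625}{217} \left(-2671\right) = - \frac{7058451375}{217}$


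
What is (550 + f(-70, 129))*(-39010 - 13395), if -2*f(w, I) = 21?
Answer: -56544995/2 ≈ -2.8273e+7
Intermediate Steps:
f(w, I) = -21/2 (f(w, I) = -½*21 = -21/2)
(550 + f(-70, 129))*(-39010 - 13395) = (550 - 21/2)*(-39010 - 13395) = (1079/2)*(-52405) = -56544995/2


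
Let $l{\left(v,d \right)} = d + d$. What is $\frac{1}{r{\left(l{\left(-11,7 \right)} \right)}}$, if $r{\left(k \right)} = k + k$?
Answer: $\frac{1}{28} \approx 0.035714$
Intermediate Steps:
$l{\left(v,d \right)} = 2 d$
$r{\left(k \right)} = 2 k$
$\frac{1}{r{\left(l{\left(-11,7 \right)} \right)}} = \frac{1}{2 \cdot 2 \cdot 7} = \frac{1}{2 \cdot 14} = \frac{1}{28}$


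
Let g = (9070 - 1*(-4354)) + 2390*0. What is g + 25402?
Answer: 38826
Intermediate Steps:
g = 13424 (g = (9070 + 4354) + 0 = 13424 + 0 = 13424)
g + 25402 = 13424 + 25402 = 38826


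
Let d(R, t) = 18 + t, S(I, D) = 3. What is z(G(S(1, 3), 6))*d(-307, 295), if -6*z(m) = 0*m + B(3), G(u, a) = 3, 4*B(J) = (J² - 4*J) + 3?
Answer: 0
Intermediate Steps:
B(J) = ¾ - J + J²/4 (B(J) = ((J² - 4*J) + 3)/4 = (3 + J² - 4*J)/4 = ¾ - J + J²/4)
z(m) = 0 (z(m) = -(0*m + (¾ - 1*3 + (¼)*3²))/6 = -(0 + (¾ - 3 + (¼)*9))/6 = -(0 + (¾ - 3 + 9/4))/6 = -(0 + 0)/6 = -⅙*0 = 0)
z(G(S(1, 3), 6))*d(-307, 295) = 0*(18 + 295) = 0*313 = 0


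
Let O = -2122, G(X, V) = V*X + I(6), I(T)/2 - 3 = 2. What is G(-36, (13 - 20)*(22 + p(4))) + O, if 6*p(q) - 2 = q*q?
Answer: 4188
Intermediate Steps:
I(T) = 10 (I(T) = 6 + 2*2 = 6 + 4 = 10)
p(q) = ⅓ + q²/6 (p(q) = ⅓ + (q*q)/6 = ⅓ + q²/6)
G(X, V) = 10 + V*X (G(X, V) = V*X + 10 = 10 + V*X)
G(-36, (13 - 20)*(22 + p(4))) + O = (10 + ((13 - 20)*(22 + (⅓ + (⅙)*4²)))*(-36)) - 2122 = (10 - 7*(22 + (⅓ + (⅙)*16))*(-36)) - 2122 = (10 - 7*(22 + (⅓ + 8/3))*(-36)) - 2122 = (10 - 7*(22 + 3)*(-36)) - 2122 = (10 - 7*25*(-36)) - 2122 = (10 - 175*(-36)) - 2122 = (10 + 6300) - 2122 = 6310 - 2122 = 4188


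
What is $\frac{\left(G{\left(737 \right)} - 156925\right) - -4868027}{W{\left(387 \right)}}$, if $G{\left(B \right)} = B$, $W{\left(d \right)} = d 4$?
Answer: $\frac{1570613}{516} \approx 3043.8$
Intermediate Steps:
$W{\left(d \right)} = 4 d$
$\frac{\left(G{\left(737 \right)} - 156925\right) - -4868027}{W{\left(387 \right)}} = \frac{\left(737 - 156925\right) - -4868027}{4 \cdot 387} = \frac{-156188 + 4868027}{1548} = 4711839 \cdot \frac{1}{1548} = \frac{1570613}{516}$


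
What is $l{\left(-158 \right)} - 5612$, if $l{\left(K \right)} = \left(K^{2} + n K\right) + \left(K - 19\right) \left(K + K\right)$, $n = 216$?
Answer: $41156$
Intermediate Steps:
$l{\left(K \right)} = K^{2} + 216 K + 2 K \left(-19 + K\right)$ ($l{\left(K \right)} = \left(K^{2} + 216 K\right) + \left(K - 19\right) \left(K + K\right) = \left(K^{2} + 216 K\right) + \left(-19 + K\right) 2 K = \left(K^{2} + 216 K\right) + 2 K \left(-19 + K\right) = K^{2} + 216 K + 2 K \left(-19 + K\right)$)
$l{\left(-158 \right)} - 5612 = - 158 \left(178 + 3 \left(-158\right)\right) - 5612 = - 158 \left(178 - 474\right) - 5612 = \left(-158\right) \left(-296\right) - 5612 = 46768 - 5612 = 41156$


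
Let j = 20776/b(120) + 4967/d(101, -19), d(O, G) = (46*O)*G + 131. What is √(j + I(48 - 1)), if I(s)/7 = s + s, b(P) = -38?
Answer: √311899175175093/1674717 ≈ 10.545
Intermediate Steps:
d(O, G) = 131 + 46*G*O (d(O, G) = 46*G*O + 131 = 131 + 46*G*O)
I(s) = 14*s (I(s) = 7*(s + s) = 7*(2*s) = 14*s)
j = -915723857/1674717 (j = 20776/(-38) + 4967/(131 + 46*(-19)*101) = 20776*(-1/38) + 4967/(131 - 88274) = -10388/19 + 4967/(-88143) = -10388/19 + 4967*(-1/88143) = -10388/19 - 4967/88143 = -915723857/1674717 ≈ -546.79)
√(j + I(48 - 1)) = √(-915723857/1674717 + 14*(48 - 1)) = √(-915723857/1674717 + 14*47) = √(-915723857/1674717 + 658) = √(186239929/1674717) = √311899175175093/1674717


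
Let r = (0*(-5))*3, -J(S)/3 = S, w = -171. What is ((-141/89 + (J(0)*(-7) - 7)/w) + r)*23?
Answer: -540224/15219 ≈ -35.497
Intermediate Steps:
J(S) = -3*S
r = 0 (r = 0*3 = 0)
((-141/89 + (J(0)*(-7) - 7)/w) + r)*23 = ((-141/89 + (-3*0*(-7) - 7)/(-171)) + 0)*23 = ((-141*1/89 + (0*(-7) - 7)*(-1/171)) + 0)*23 = ((-141/89 + (0 - 7)*(-1/171)) + 0)*23 = ((-141/89 - 7*(-1/171)) + 0)*23 = ((-141/89 + 7/171) + 0)*23 = (-23488/15219 + 0)*23 = -23488/15219*23 = -540224/15219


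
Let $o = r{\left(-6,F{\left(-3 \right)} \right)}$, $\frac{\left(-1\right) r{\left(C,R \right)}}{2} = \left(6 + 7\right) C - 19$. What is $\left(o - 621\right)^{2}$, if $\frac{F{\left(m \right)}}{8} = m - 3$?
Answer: $182329$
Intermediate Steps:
$F{\left(m \right)} = -24 + 8 m$ ($F{\left(m \right)} = 8 \left(m - 3\right) = 8 \left(-3 + m\right) = -24 + 8 m$)
$r{\left(C,R \right)} = 38 - 26 C$ ($r{\left(C,R \right)} = - 2 \left(\left(6 + 7\right) C - 19\right) = - 2 \left(13 C - 19\right) = - 2 \left(-19 + 13 C\right) = 38 - 26 C$)
$o = 194$ ($o = 38 - -156 = 38 + 156 = 194$)
$\left(o - 621\right)^{2} = \left(194 - 621\right)^{2} = \left(-427\right)^{2} = 182329$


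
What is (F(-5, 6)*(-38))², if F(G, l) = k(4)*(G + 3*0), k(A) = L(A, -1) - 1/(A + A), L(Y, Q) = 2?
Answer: 2030625/16 ≈ 1.2691e+5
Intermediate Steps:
k(A) = 2 - 1/(2*A) (k(A) = 2 - 1/(A + A) = 2 - 1/(2*A))
F(G, l) = 15*G/8 (F(G, l) = (2 - ½/4)*(G + 3*0) = (2 - ½*¼)*(G + 0) = (2 - ⅛)*G = 15*G/8)
(F(-5, 6)*(-38))² = (((15/8)*(-5))*(-38))² = (-75/8*(-38))² = (1425/4)² = 2030625/16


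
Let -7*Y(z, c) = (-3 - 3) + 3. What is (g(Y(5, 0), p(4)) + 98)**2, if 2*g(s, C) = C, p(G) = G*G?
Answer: 11236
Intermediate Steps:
p(G) = G**2
Y(z, c) = 3/7 (Y(z, c) = -((-3 - 3) + 3)/7 = -(-6 + 3)/7 = -1/7*(-3) = 3/7)
g(s, C) = C/2
(g(Y(5, 0), p(4)) + 98)**2 = ((1/2)*4**2 + 98)**2 = ((1/2)*16 + 98)**2 = (8 + 98)**2 = 106**2 = 11236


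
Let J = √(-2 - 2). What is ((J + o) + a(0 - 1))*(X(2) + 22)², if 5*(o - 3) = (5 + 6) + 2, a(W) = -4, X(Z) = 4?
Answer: 5408/5 + 1352*I ≈ 1081.6 + 1352.0*I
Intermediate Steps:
o = 28/5 (o = 3 + ((5 + 6) + 2)/5 = 3 + (11 + 2)/5 = 3 + (⅕)*13 = 3 + 13/5 = 28/5 ≈ 5.6000)
J = 2*I (J = √(-4) = 2*I ≈ 2.0*I)
((J + o) + a(0 - 1))*(X(2) + 22)² = ((2*I + 28/5) - 4)*(4 + 22)² = ((28/5 + 2*I) - 4)*26² = (8/5 + 2*I)*676 = 5408/5 + 1352*I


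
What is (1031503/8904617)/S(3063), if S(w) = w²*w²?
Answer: 1031503/783796341158430308937 ≈ 1.3160e-15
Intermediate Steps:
S(w) = w⁴
(1031503/8904617)/S(3063) = (1031503/8904617)/(3063⁴) = (1031503*(1/8904617))/88021342316961 = (1031503/8904617)*(1/88021342316961) = 1031503/783796341158430308937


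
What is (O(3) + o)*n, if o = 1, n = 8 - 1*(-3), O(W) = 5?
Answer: 66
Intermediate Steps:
n = 11 (n = 8 + 3 = 11)
(O(3) + o)*n = (5 + 1)*11 = 6*11 = 66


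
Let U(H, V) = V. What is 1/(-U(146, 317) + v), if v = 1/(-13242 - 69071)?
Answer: -82313/26093222 ≈ -0.0031546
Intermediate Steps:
v = -1/82313 (v = 1/(-82313) = -1/82313 ≈ -1.2149e-5)
1/(-U(146, 317) + v) = 1/(-1*317 - 1/82313) = 1/(-317 - 1/82313) = 1/(-26093222/82313) = -82313/26093222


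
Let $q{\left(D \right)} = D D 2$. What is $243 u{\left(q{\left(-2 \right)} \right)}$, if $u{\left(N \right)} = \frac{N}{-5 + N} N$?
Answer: $5184$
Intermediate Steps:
$q{\left(D \right)} = 2 D^{2}$ ($q{\left(D \right)} = D^{2} \cdot 2 = 2 D^{2}$)
$u{\left(N \right)} = \frac{N^{2}}{-5 + N}$ ($u{\left(N \right)} = \frac{N}{-5 + N} N = \frac{N^{2}}{-5 + N}$)
$243 u{\left(q{\left(-2 \right)} \right)} = 243 \frac{\left(2 \left(-2\right)^{2}\right)^{2}}{-5 + 2 \left(-2\right)^{2}} = 243 \frac{\left(2 \cdot 4\right)^{2}}{-5 + 2 \cdot 4} = 243 \frac{8^{2}}{-5 + 8} = 243 \cdot \frac{64}{3} = 5184$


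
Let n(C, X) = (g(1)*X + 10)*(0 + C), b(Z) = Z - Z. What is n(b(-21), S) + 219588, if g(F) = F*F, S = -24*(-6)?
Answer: 219588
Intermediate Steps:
S = 144
g(F) = F²
b(Z) = 0
n(C, X) = C*(10 + X) (n(C, X) = (1²*X + 10)*(0 + C) = (1*X + 10)*C = (X + 10)*C = (10 + X)*C = C*(10 + X))
n(b(-21), S) + 219588 = 0*(10 + 144) + 219588 = 0*154 + 219588 = 0 + 219588 = 219588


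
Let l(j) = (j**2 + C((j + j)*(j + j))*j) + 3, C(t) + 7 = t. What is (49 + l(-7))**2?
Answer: 1493284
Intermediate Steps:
C(t) = -7 + t
l(j) = 3 + j**2 + j*(-7 + 4*j**2) (l(j) = (j**2 + (-7 + (j + j)*(j + j))*j) + 3 = (j**2 + (-7 + (2*j)*(2*j))*j) + 3 = (j**2 + (-7 + 4*j**2)*j) + 3 = (j**2 + j*(-7 + 4*j**2)) + 3 = 3 + j**2 + j*(-7 + 4*j**2))
(49 + l(-7))**2 = (49 + (3 + (-7)**2 - 7*(-7 + 4*(-7)**2)))**2 = (49 + (3 + 49 - 7*(-7 + 4*49)))**2 = (49 + (3 + 49 - 7*(-7 + 196)))**2 = (49 + (3 + 49 - 7*189))**2 = (49 + (3 + 49 - 1323))**2 = (49 - 1271)**2 = (-1222)**2 = 1493284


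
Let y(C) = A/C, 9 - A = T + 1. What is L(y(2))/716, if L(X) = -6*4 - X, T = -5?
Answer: -61/1432 ≈ -0.042598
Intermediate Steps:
A = 13 (A = 9 - (-5 + 1) = 9 - 1*(-4) = 9 + 4 = 13)
y(C) = 13/C
L(X) = -24 - X
L(y(2))/716 = (-24 - 13/2)/716 = (-24 - 13/2)*(1/716) = -61/2*1/716 = -61/1432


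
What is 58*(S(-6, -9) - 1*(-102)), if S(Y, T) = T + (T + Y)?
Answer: 4524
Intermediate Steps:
S(Y, T) = Y + 2*T
58*(S(-6, -9) - 1*(-102)) = 58*((-6 + 2*(-9)) - 1*(-102)) = 58*((-6 - 18) + 102) = 58*(-24 + 102) = 58*78 = 4524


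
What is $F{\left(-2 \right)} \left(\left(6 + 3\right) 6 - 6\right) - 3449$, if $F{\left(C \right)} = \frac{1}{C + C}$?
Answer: $-3461$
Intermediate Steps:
$F{\left(C \right)} = \frac{1}{2 C}$
$F{\left(-2 \right)} \left(\left(6 + 3\right) 6 - 6\right) - 3449 = \frac{1}{2 \left(-2\right)} \left(\left(6 + 3\right) 6 - 6\right) - 3449 = \frac{1}{2} \left(- \frac{1}{2}\right) \left(9 \cdot 6 - 6\right) - 3449 = - \frac{54 - 6}{4} - 3449 = \left(- \frac{1}{4}\right) 48 - 3449 = -12 - 3449 = -3461$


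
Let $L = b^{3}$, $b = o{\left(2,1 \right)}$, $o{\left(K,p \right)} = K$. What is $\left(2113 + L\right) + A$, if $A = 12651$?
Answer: $14772$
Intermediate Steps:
$b = 2$
$L = 8$ ($L = 2^{3} = 8$)
$\left(2113 + L\right) + A = \left(2113 + 8\right) + 12651 = 2121 + 12651 = 14772$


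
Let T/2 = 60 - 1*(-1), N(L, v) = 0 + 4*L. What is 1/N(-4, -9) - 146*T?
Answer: -284993/16 ≈ -17812.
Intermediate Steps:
N(L, v) = 4*L
T = 122 (T = 2*(60 - 1*(-1)) = 2*(60 + 1) = 2*61 = 122)
1/N(-4, -9) - 146*T = 1/(4*(-4)) - 146*122 = 1/(-16) - 17812 = -1/16 - 17812 = -284993/16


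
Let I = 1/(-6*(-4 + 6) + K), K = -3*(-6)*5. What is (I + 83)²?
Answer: 41925625/6084 ≈ 6891.1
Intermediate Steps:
K = 90 (K = 18*5 = 90)
I = 1/78 (I = 1/(-6*(-4 + 6) + 90) = 1/(-6*2 + 90) = 1/(-12 + 90) = 1/78 ≈ 0.012821)
(I + 83)² = (1/78 + 83)² = (6475/78)² = 41925625/6084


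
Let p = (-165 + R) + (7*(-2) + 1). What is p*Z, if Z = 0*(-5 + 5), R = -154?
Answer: 0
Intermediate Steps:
p = -332 (p = (-165 - 154) + (7*(-2) + 1) = -319 + (-14 + 1) = -319 - 13 = -332)
Z = 0 (Z = 0*0 = 0)
p*Z = -332*0 = 0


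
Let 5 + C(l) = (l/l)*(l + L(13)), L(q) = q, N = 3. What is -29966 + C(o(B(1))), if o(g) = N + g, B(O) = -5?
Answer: -29960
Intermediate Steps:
o(g) = 3 + g
C(l) = 8 + l (C(l) = -5 + (l/l)*(l + 13) = -5 + 1*(13 + l) = -5 + (13 + l) = 8 + l)
-29966 + C(o(B(1))) = -29966 + (8 + (3 - 5)) = -29966 + (8 - 2) = -29966 + 6 = -29960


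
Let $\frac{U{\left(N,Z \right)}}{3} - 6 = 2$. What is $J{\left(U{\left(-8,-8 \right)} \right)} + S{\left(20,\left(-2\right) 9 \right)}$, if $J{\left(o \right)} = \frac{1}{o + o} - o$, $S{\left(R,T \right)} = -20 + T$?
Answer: $- \frac{2975}{48} \approx -61.979$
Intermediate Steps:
$U{\left(N,Z \right)} = 24$ ($U{\left(N,Z \right)} = 18 + 3 \cdot 2 = 18 + 6 = 24$)
$J{\left(o \right)} = \frac{1}{2 o} - o$
$J{\left(U{\left(-8,-8 \right)} \right)} + S{\left(20,\left(-2\right) 9 \right)} = \left(\frac{1}{2 \cdot 24} - 24\right) - 38 = \left(\frac{1}{2} \cdot \frac{1}{24} - 24\right) - 38 = \left(\frac{1}{48} - 24\right) - 38 = - \frac{1151}{48} - 38 = - \frac{2975}{48}$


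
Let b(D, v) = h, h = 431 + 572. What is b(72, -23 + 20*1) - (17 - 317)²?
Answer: -88997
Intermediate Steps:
h = 1003
b(D, v) = 1003
b(72, -23 + 20*1) - (17 - 317)² = 1003 - (17 - 317)² = 1003 - 1*(-300)² = 1003 - 1*90000 = 1003 - 90000 = -88997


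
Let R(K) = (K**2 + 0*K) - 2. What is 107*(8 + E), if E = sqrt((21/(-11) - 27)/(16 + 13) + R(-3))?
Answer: 856 + 107*sqrt(610885)/319 ≈ 1118.2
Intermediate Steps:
R(K) = -2 + K**2 (R(K) = (K**2 + 0) - 2 = K**2 - 2 = -2 + K**2)
E = sqrt(610885)/319 (E = sqrt((21/(-11) - 27)/(16 + 13) + (-2 + (-3)**2)) = sqrt((21*(-1/11) - 27)/29 + (-2 + 9)) = sqrt((-21/11 - 27)*(1/29) + 7) = sqrt(-318/11*1/29 + 7) = sqrt(-318/319 + 7) = sqrt(1915/319) = sqrt(610885)/319 ≈ 2.4501)
107*(8 + E) = 107*(8 + sqrt(610885)/319) = 856 + 107*sqrt(610885)/319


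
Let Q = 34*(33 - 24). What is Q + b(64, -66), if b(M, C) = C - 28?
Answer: 212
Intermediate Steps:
b(M, C) = -28 + C
Q = 306 (Q = 34*9 = 306)
Q + b(64, -66) = 306 + (-28 - 66) = 306 - 94 = 212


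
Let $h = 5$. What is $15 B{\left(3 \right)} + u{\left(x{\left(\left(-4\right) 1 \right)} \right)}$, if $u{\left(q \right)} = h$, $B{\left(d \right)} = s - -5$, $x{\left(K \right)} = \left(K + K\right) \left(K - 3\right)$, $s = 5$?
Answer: $155$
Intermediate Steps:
$x{\left(K \right)} = 2 K \left(-3 + K\right)$
$B{\left(d \right)} = 10$ ($B{\left(d \right)} = 5 - -5 = 5 + 5 = 10$)
$u{\left(q \right)} = 5$
$15 B{\left(3 \right)} + u{\left(x{\left(\left(-4\right) 1 \right)} \right)} = 15 \cdot 10 + 5 = 150 + 5 = 155$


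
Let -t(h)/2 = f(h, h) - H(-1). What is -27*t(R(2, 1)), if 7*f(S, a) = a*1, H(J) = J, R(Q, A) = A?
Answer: 432/7 ≈ 61.714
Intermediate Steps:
f(S, a) = a/7 (f(S, a) = (a*1)/7 = a/7)
t(h) = -2 - 2*h/7 (t(h) = -2*(h/7 - 1*(-1)) = -2*(h/7 + 1) = -2*(1 + h/7) = -2 - 2*h/7)
-27*t(R(2, 1)) = -27*(-2 - 2/7*1) = -27*(-2 - 2/7) = -27*(-16/7) = 432/7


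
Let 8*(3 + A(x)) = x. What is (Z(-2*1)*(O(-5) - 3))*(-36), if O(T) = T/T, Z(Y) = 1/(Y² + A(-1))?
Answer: 576/7 ≈ 82.286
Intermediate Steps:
A(x) = -3 + x/8
Z(Y) = 1/(-25/8 + Y²) (Z(Y) = 1/(Y² + (-3 + (⅛)*(-1))) = 1/(Y² + (-3 - ⅛)) = 1/(Y² - 25/8) = 1/(-25/8 + Y²))
O(T) = 1
(Z(-2*1)*(O(-5) - 3))*(-36) = ((8/(-25 + 8*(-2*1)²))*(1 - 3))*(-36) = ((8/(-25 + 8*(-2)²))*(-2))*(-36) = ((8/(-25 + 8*4))*(-2))*(-36) = ((8/(-25 + 32))*(-2))*(-36) = ((8/7)*(-2))*(-36) = -16/7*(-36) = 576/7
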